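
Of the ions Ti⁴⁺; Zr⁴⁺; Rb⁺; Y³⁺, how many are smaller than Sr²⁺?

3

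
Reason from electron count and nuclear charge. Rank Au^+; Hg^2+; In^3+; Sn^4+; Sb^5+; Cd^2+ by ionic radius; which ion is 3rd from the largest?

Cd^2+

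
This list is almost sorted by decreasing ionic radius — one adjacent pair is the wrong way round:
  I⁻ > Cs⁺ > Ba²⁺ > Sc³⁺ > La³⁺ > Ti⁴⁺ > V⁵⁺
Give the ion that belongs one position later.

Sc³⁺

The pair Sc³⁺, La³⁺ is the wrong way round — Sc³⁺ and La³⁺ are in one column with the same charge; the lighter period-4 ion has 2 fewer shells and is smaller. All other adjacent pairs agree with periodic trends, so Sc³⁺ is the misplaced ion.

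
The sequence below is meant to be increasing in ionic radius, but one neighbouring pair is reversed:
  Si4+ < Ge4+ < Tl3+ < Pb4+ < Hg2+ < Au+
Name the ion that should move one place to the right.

Scanning neighbour by neighbour, only Tl3+/Pb4+ violates a trend: both have 78 electrons but Z(Pb)=82 > Z(Tl)=81, so Pb4+ should be the smaller of the two. That makes Tl3+ the one sitting a position early relative to where it belongs.

Tl3+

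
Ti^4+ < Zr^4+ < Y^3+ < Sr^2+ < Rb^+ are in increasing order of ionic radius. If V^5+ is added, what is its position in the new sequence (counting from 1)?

1

Electron counts and nuclear charges: V^5+: 18 e⁻, Z=23, Ti^4+: 18 e⁻, Z=22, Zr^4+: 36 e⁻, Z=40, Y^3+: 36 e⁻, Z=39, Sr^2+: 36 e⁻, Z=38, Rb^+: 36 e⁻, Z=37. V^5+ < Ti^4+ (isoelectronic, higher Z=23 is smaller); Ti^4+ < Zr^4+ (same group, period 4 vs 5); Zr^4+ < Y^3+ (both 36 e⁻, Z=40>39); Y^3+ < Sr^2+ (both 36 e⁻, Z=39>38); Sr^2+ < Rb^+ (both 36 e⁻, Z=38>37).
With V^5+ included the full order is V^5+ < Ti^4+ < Zr^4+ < Y^3+ < Sr^2+ < Rb^+, so it takes position 1.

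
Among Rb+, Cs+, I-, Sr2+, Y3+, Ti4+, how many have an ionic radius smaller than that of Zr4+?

1

Ti4+: 18 e⁻, Z=22, Zr4+: 36 e⁻, Z=40, Y3+: 36 e⁻, Z=39, Sr2+: 36 e⁻, Z=38, Rb+: 36 e⁻, Z=37, Cs+: 54 e⁻, Z=55, I-: 54 e⁻, Z=53. Ti4+ < Zr4+ (same group, 1 shell fewer); Zr4+ < Y3+ (both 36 e⁻, Z=40>39); Y3+ < Sr2+ (isoelectronic, higher Z=39 is smaller); Sr2+ < Rb+ (isoelectronic, higher Z=38 is smaller); Rb+ < Cs+ (same group, 1 shell fewer); Cs+ < I- (isoelectronic, higher Z=55 is smaller).
Ordering all of them (including Zr4+) by radius gives Ti4+ < Zr4+ < Y3+ < Sr2+ < Rb+ < Cs+ < I-. That's 1.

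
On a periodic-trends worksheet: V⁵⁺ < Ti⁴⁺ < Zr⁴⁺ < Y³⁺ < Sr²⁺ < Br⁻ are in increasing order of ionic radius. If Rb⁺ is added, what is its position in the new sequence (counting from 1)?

V⁵⁺ has 18 e⁻ (Z=23), Ti⁴⁺ has 18 e⁻ (Z=22), Zr⁴⁺ has 36 e⁻ (Z=40), Y³⁺ has 36 e⁻ (Z=39), Sr²⁺ has 36 e⁻ (Z=38), Rb⁺ has 36 e⁻ (Z=37), Br⁻ has 36 e⁻ (Z=35). V⁵⁺ < Ti⁴⁺ (both 18 e⁻, Z=23>22); Ti⁴⁺ < Zr⁴⁺ (same group, period 4 vs 5); Zr⁴⁺ < Y³⁺ (both 36 e⁻, Z=40>39); Y³⁺ < Sr²⁺ (isoelectronic, higher Z=39 is smaller); Sr²⁺ < Rb⁺ (isoelectronic, higher Z=38 is smaller); Rb⁺ < Br⁻ (isoelectronic, higher Z=37 is smaller).
With Rb⁺ included the full order is V⁵⁺ < Ti⁴⁺ < Zr⁴⁺ < Y³⁺ < Sr²⁺ < Rb⁺ < Br⁻, so it takes position 6.

6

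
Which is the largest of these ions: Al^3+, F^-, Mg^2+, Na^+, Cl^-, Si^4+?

Tabulating Z and e⁻: Si^4+: 10 e⁻, Z=14, Al^3+: 10 e⁻, Z=13, Mg^2+: 10 e⁻, Z=12, Na^+: 10 e⁻, Z=11, F^-: 10 e⁻, Z=9, Cl^-: 18 e⁻, Z=17. Si^4+ < Al^3+ (both 10 e⁻, Z=14>13); Al^3+ < Mg^2+ (both 10 e⁻, Z=13>12); Mg^2+ < Na^+ (isoelectronic, higher Z=12 is smaller); Na^+ < F^- (isoelectronic, higher Z=11 is smaller); F^- < Cl^- (same group, period 2 vs 3).

Cl^-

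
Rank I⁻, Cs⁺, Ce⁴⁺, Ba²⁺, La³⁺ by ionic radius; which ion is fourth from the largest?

These species are isoelectronic with 54 electrons. The only difference is the number of protons: Ce⁴⁺ (Z=58), La³⁺ (Z=57), Ba²⁺ (Z=56), Cs⁺ (Z=55), I⁻ (Z=53). The strongest nuclear pull (Ce⁴⁺) gives the smallest ion.
That gives Ce⁴⁺ < La³⁺ < Ba²⁺ < Cs⁺ < I⁻. From the largest end, number 4 is La³⁺.

La³⁺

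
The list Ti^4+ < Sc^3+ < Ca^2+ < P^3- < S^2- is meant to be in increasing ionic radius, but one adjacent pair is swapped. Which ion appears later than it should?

Check each adjacent pair. P^3- and S^2- are reversed: they are isoelectronic (18 e⁻) and S has more protons than P (16 vs 15), making S^2- smaller. No other neighbouring pair contradicts the periodic trends, so S^2- is the ion listed too late.

S^2-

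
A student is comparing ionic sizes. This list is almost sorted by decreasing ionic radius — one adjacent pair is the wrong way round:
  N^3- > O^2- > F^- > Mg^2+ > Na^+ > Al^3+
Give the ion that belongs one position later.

Check each adjacent pair. Mg^2+ and Na^+ are reversed: both have 10 electrons but Z(Mg)=12 > Z(Na)=11, so Mg^2+ should be the smaller of the two. No other neighbouring pair contradicts the periodic trends, so Mg^2+ is the ion listed too early.

Mg^2+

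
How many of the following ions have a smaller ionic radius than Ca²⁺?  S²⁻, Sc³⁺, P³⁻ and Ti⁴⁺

2

Isoelectronic series (18 e⁻ each). Size is set by nuclear charge: more protons means a smaller ion. Ti⁴⁺ (Z=22), Sc³⁺ (Z=21), Ca²⁺ (Z=20), S²⁻ (Z=16), P³⁻ (Z=15).
Relative to Ca²⁺, the ions that are smaller are Ti⁴⁺, Sc³⁺. So 2 are smaller.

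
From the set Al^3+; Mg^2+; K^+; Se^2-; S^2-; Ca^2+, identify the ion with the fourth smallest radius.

Al^3+ has 10 e⁻ (Z=13), Mg^2+ has 10 e⁻ (Z=12), Ca^2+ has 18 e⁻ (Z=20), K^+ has 18 e⁻ (Z=19), S^2- has 18 e⁻ (Z=16), Se^2- has 36 e⁻ (Z=34). Al^3+ < Mg^2+ (both 10 e⁻, Z=13>12); Mg^2+ < Ca^2+ (same group, period 3 vs 4); Ca^2+ < K^+ (isoelectronic, higher Z=20 is smaller); K^+ < S^2- (isoelectronic, higher Z=19 is smaller); S^2- < Se^2- (same group, period 3 vs 4).
Ordering: Al^3+ < Mg^2+ < Ca^2+ < K^+ < S^2- < Se^2-. The fourth smallest is K^+.

K^+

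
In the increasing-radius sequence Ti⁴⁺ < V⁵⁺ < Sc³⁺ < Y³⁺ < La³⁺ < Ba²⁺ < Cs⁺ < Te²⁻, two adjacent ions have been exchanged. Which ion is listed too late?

V⁵⁺

Compare adjacent ions: they are isoelectronic (18 e⁻) and V has more protons than Ti (23 vs 22), making V⁵⁺ smaller — yet in this increasing list Ti⁴⁺ sits before V⁵⁺. Nothing else is reversed, so V⁵⁺ should move one place to the left.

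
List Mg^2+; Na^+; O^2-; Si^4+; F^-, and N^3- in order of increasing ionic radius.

Isoelectronic series (10 e⁻ each). Size is set by nuclear charge: more protons means a smaller ion. Si^4+ (Z=14), Mg^2+ (Z=12), Na^+ (Z=11), F^- (Z=9), O^2- (Z=8), N^3- (Z=7).

Si^4+ < Mg^2+ < Na^+ < F^- < O^2- < N^3-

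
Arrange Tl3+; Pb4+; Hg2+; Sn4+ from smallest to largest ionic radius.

Sn4+ < Pb4+ < Tl3+ < Hg2+

Tabulating Z and e⁻: Sn4+ (Z=50, 46 e⁻), Pb4+ (Z=82, 78 e⁻), Tl3+ (Z=81, 78 e⁻), Hg2+ (Z=80, 78 e⁻). Sn4+ < Pb4+ (same group, period 5 vs 6); Pb4+ < Tl3+ (isoelectronic, higher Z=82 is smaller); Tl3+ < Hg2+ (both 78 e⁻, Z=81>80).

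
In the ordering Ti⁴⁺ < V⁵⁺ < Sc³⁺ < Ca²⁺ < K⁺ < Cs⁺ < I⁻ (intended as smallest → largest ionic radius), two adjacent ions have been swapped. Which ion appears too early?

Ti⁴⁺

Compare adjacent ions: they are isoelectronic (18 e⁻) and V has more protons than Ti (23 vs 22), making V⁵⁺ smaller — yet in this increasing list Ti⁴⁺ sits before V⁵⁺. Nothing else is reversed, so Ti⁴⁺ should move one place to the right.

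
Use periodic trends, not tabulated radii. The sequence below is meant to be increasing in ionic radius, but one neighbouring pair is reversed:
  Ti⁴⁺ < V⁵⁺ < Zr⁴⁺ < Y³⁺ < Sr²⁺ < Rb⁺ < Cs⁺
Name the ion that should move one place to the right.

The pair Ti⁴⁺, V⁵⁺ is the wrong way round — V⁵⁺ and Ti⁴⁺ share 18 electrons; the higher nuclear charge on V (Z=23) contracts it more, so V⁵⁺ < Ti⁴⁺. All other adjacent pairs agree with periodic trends, so Ti⁴⁺ is the misplaced ion.

Ti⁴⁺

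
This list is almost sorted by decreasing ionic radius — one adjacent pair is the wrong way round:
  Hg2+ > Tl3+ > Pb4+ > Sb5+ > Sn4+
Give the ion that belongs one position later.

Check each adjacent pair. Sb5+ and Sn4+ are reversed: both have 46 electrons but Z(Sb)=51 > Z(Sn)=50, so Sb5+ should be the smaller of the two. No other neighbouring pair contradicts the periodic trends, so Sb5+ is the ion listed too early.

Sb5+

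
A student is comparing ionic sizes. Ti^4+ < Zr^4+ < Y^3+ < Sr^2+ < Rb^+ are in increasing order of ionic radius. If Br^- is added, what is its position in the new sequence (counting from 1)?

6

Work out protons and electrons: Ti^4+ has 18 e⁻ (Z=22), Zr^4+ has 36 e⁻ (Z=40), Y^3+ has 36 e⁻ (Z=39), Sr^2+ has 36 e⁻ (Z=38), Rb^+ has 36 e⁻ (Z=37), Br^- has 36 e⁻ (Z=35). Ti^4+ < Zr^4+ (same group, period 4 vs 5); Zr^4+ < Y^3+ (isoelectronic, higher Z=40 is smaller); Y^3+ < Sr^2+ (isoelectronic, higher Z=39 is smaller); Sr^2+ < Rb^+ (both 36 e⁻, Z=38>37); Rb^+ < Br^- (both 36 e⁻, Z=37>35).
Putting Br^- in gives Ti^4+ < Zr^4+ < Y^3+ < Sr^2+ < Rb^+ < Br^-; it lands at slot 6.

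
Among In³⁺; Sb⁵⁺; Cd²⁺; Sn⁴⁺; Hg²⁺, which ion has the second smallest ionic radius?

Sn⁴⁺

Sb⁵⁺: 46 e⁻, Z=51, Sn⁴⁺: 46 e⁻, Z=50, In³⁺: 46 e⁻, Z=49, Cd²⁺: 46 e⁻, Z=48, Hg²⁺: 78 e⁻, Z=80. Sb⁵⁺ < Sn⁴⁺ (isoelectronic, higher Z=51 is smaller); Sn⁴⁺ < In³⁺ (isoelectronic, higher Z=50 is smaller); In³⁺ < Cd²⁺ (both 46 e⁻, Z=49>48); Cd²⁺ < Hg²⁺ (same group, period 5 vs 6).
Ordering: Sb⁵⁺ < Sn⁴⁺ < In³⁺ < Cd²⁺ < Hg²⁺. The second smallest is Sn⁴⁺.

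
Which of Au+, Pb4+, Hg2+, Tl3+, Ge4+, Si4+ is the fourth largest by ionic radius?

Si4+: 10 e⁻, Z=14, Ge4+: 28 e⁻, Z=32, Pb4+: 78 e⁻, Z=82, Tl3+: 78 e⁻, Z=81, Hg2+: 78 e⁻, Z=80, Au+: 78 e⁻, Z=79. Si4+ < Ge4+ (same group, period 3 vs 4); Ge4+ < Pb4+ (same group, period 4 vs 6); Pb4+ < Tl3+ (both 78 e⁻, Z=82>81); Tl3+ < Hg2+ (both 78 e⁻, Z=81>80); Hg2+ < Au+ (both 78 e⁻, Z=80>79).
Ordering: Si4+ < Ge4+ < Pb4+ < Tl3+ < Hg2+ < Au+. The fourth largest is Pb4+.

Pb4+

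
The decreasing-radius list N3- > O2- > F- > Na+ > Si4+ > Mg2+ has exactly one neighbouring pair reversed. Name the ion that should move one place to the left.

Mg2+

The pair Si4+, Mg2+ is the wrong way round — both have 10 electrons but Z(Si)=14 > Z(Mg)=12, so Si4+ should be the smaller of the two. All other adjacent pairs agree with periodic trends, so Mg2+ is the misplaced ion.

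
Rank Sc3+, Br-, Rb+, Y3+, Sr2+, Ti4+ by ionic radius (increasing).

First list Z and electron count for each: Ti4+: 18 e⁻, Z=22, Sc3+: 18 e⁻, Z=21, Y3+: 36 e⁻, Z=39, Sr2+: 36 e⁻, Z=38, Rb+: 36 e⁻, Z=37, Br-: 36 e⁻, Z=35. Ti4+ < Sc3+ (both 18 e⁻, Z=22>21); Sc3+ < Y3+ (same group, 1 shell fewer); Y3+ < Sr2+ (isoelectronic, higher Z=39 is smaller); Sr2+ < Rb+ (isoelectronic, higher Z=38 is smaller); Rb+ < Br- (both 36 e⁻, Z=37>35).

Ti4+ < Sc3+ < Y3+ < Sr2+ < Rb+ < Br-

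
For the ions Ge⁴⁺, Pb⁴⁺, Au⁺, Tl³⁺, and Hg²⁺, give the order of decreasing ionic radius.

Au⁺ > Hg²⁺ > Tl³⁺ > Pb⁴⁺ > Ge⁴⁺

Work out protons and electrons: Ge⁴⁺: 28 e⁻, Z=32, Pb⁴⁺: 78 e⁻, Z=82, Tl³⁺: 78 e⁻, Z=81, Hg²⁺: 78 e⁻, Z=80, Au⁺: 78 e⁻, Z=79. Ge⁴⁺ < Pb⁴⁺ (same group, 2 shells fewer); Pb⁴⁺ < Tl³⁺ (both 78 e⁻, Z=82>81); Tl³⁺ < Hg²⁺ (both 78 e⁻, Z=81>80); Hg²⁺ < Au⁺ (isoelectronic, higher Z=80 is smaller).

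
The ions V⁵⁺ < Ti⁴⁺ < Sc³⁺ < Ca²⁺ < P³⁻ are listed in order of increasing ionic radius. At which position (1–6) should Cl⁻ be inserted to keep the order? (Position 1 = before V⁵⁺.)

5

Each ion has 18 electrons. The ranking follows nuclear charge in reverse — greater Z gives a smaller radius. V⁵⁺ (Z=23), Ti⁴⁺ (Z=22), Sc³⁺ (Z=21), Ca²⁺ (Z=20), Cl⁻ (Z=17), P³⁻ (Z=15).
With Cl⁻ included the full order is V⁵⁺ < Ti⁴⁺ < Sc³⁺ < Ca²⁺ < Cl⁻ < P³⁻, so it takes position 5.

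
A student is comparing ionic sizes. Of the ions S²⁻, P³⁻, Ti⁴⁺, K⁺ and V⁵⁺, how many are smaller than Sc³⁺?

All of these have 18 electrons (isoelectronic). With the same electron cloud, the ion with the most protons pulls it in tightest. Nuclear charges: V⁵⁺ (Z=23), Ti⁴⁺ (Z=22), Sc³⁺ (Z=21), K⁺ (Z=19), S²⁻ (Z=16), P³⁻ (Z=15). Highest Z is smallest.
Placing each against Sc³⁺: smaller — V⁵⁺, Ti⁴⁺; larger — K⁺, S²⁻, P³⁻. Count: 2.

2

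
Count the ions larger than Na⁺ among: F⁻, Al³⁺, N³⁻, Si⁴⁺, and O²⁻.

3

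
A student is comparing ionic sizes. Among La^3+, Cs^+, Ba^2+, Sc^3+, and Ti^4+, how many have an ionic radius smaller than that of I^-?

5

Ti^4+ has 18 e⁻ (Z=22), Sc^3+ has 18 e⁻ (Z=21), La^3+ has 54 e⁻ (Z=57), Ba^2+ has 54 e⁻ (Z=56), Cs^+ has 54 e⁻ (Z=55), I^- has 54 e⁻ (Z=53). Ti^4+ < Sc^3+ (isoelectronic, higher Z=22 is smaller); Sc^3+ < La^3+ (same group, period 4 vs 6); La^3+ < Ba^2+ (isoelectronic, higher Z=57 is smaller); Ba^2+ < Cs^+ (isoelectronic, higher Z=56 is smaller); Cs^+ < I^- (isoelectronic, higher Z=55 is smaller).
Ordering all of them (including I^-) by radius gives Ti^4+ < Sc^3+ < La^3+ < Ba^2+ < Cs^+ < I^-. Count: 5.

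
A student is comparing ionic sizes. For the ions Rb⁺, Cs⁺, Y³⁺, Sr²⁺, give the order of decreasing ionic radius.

Cs⁺ > Rb⁺ > Sr²⁺ > Y³⁺

Y³⁺ has 36 e⁻ (Z=39), Sr²⁺ has 36 e⁻ (Z=38), Rb⁺ has 36 e⁻ (Z=37), Cs⁺ has 54 e⁻ (Z=55). Y³⁺ < Sr²⁺ (isoelectronic, higher Z=39 is smaller); Sr²⁺ < Rb⁺ (isoelectronic, higher Z=38 is smaller); Rb⁺ < Cs⁺ (same group, 1 shell fewer).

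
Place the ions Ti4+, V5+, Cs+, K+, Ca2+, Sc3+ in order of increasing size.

V5+ < Ti4+ < Sc3+ < Ca2+ < K+ < Cs+

First list Z and electron count for each: V5+ has 18 e⁻ (Z=23), Ti4+ has 18 e⁻ (Z=22), Sc3+ has 18 e⁻ (Z=21), Ca2+ has 18 e⁻ (Z=20), K+ has 18 e⁻ (Z=19), Cs+ has 54 e⁻ (Z=55). V5+ < Ti4+ (isoelectronic, higher Z=23 is smaller); Ti4+ < Sc3+ (isoelectronic, higher Z=22 is smaller); Sc3+ < Ca2+ (isoelectronic, higher Z=21 is smaller); Ca2+ < K+ (both 18 e⁻, Z=20>19); K+ < Cs+ (same group, period 4 vs 6).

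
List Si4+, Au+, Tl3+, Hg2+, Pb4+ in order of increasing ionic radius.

Si4+ < Pb4+ < Tl3+ < Hg2+ < Au+

First list Z and electron count for each: Si4+: 10 e⁻, Z=14, Pb4+: 78 e⁻, Z=82, Tl3+: 78 e⁻, Z=81, Hg2+: 78 e⁻, Z=80, Au+: 78 e⁻, Z=79. Si4+ < Pb4+ (same group, period 3 vs 6); Pb4+ < Tl3+ (isoelectronic, higher Z=82 is smaller); Tl3+ < Hg2+ (isoelectronic, higher Z=81 is smaller); Hg2+ < Au+ (isoelectronic, higher Z=80 is smaller).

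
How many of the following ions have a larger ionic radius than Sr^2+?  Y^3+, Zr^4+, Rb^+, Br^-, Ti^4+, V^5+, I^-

First list Z and electron count for each: V^5+: 18 e⁻, Z=23, Ti^4+: 18 e⁻, Z=22, Zr^4+: 36 e⁻, Z=40, Y^3+: 36 e⁻, Z=39, Sr^2+: 36 e⁻, Z=38, Rb^+: 36 e⁻, Z=37, Br^-: 36 e⁻, Z=35, I^-: 54 e⁻, Z=53. V^5+ < Ti^4+ (both 18 e⁻, Z=23>22); Ti^4+ < Zr^4+ (same group, 1 shell fewer); Zr^4+ < Y^3+ (both 36 e⁻, Z=40>39); Y^3+ < Sr^2+ (isoelectronic, higher Z=39 is smaller); Sr^2+ < Rb^+ (isoelectronic, higher Z=38 is smaller); Rb^+ < Br^- (both 36 e⁻, Z=37>35); Br^- < I^- (same group, 1 shell fewer).
Placing each against Sr^2+: smaller — V^5+, Ti^4+, Zr^4+, Y^3+; larger — Rb^+, Br^-, I^-. So 3 are larger.

3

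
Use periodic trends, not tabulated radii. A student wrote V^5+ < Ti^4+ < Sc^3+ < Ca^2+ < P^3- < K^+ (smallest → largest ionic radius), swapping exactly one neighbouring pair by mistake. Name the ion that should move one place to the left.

K^+

The pair P^3-, K^+ is the wrong way round — both have 18 electrons but Z(K)=19 > Z(P)=15, so K^+ should be the smaller of the two. All other adjacent pairs agree with periodic trends, so K^+ is the misplaced ion.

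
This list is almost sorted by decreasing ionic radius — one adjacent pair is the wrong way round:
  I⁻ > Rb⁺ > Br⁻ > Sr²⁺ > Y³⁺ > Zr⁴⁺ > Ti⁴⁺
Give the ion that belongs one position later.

The pair Rb⁺, Br⁻ is the wrong way round — both have 36 electrons but Z(Rb)=37 > Z(Br)=35, so Rb⁺ should be the smaller of the two. All other adjacent pairs agree with periodic trends, so Rb⁺ is the misplaced ion.

Rb⁺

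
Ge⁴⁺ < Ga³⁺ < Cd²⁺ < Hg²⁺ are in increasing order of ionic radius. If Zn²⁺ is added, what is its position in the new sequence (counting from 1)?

3

Electron counts and nuclear charges: Ge⁴⁺ (Z=32, 28 e⁻), Ga³⁺ (Z=31, 28 e⁻), Zn²⁺ (Z=30, 28 e⁻), Cd²⁺ (Z=48, 46 e⁻), Hg²⁺ (Z=80, 78 e⁻). Ge⁴⁺ < Ga³⁺ (both 28 e⁻, Z=32>31); Ga³⁺ < Zn²⁺ (both 28 e⁻, Z=31>30); Zn²⁺ < Cd²⁺ (same group, 1 shell fewer); Cd²⁺ < Hg²⁺ (same group, period 5 vs 6).
With Zn²⁺ included the full order is Ge⁴⁺ < Ga³⁺ < Zn²⁺ < Cd²⁺ < Hg²⁺, so it takes position 3.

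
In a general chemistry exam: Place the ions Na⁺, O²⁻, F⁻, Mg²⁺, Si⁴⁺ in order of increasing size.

These species are isoelectronic with 10 electrons. The only difference is the number of protons: Si⁴⁺ (Z=14), Mg²⁺ (Z=12), Na⁺ (Z=11), F⁻ (Z=9), O²⁻ (Z=8). The strongest nuclear pull (Si⁴⁺) gives the smallest ion.

Si⁴⁺ < Mg²⁺ < Na⁺ < F⁻ < O²⁻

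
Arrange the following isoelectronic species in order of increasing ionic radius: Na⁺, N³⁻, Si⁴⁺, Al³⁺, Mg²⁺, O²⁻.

Si⁴⁺ < Al³⁺ < Mg²⁺ < Na⁺ < O²⁻ < N³⁻

All of these have 10 electrons (isoelectronic). With the same electron cloud, the ion with the most protons pulls it in tightest. Nuclear charges: Si⁴⁺ (Z=14), Al³⁺ (Z=13), Mg²⁺ (Z=12), Na⁺ (Z=11), O²⁻ (Z=8), N³⁻ (Z=7). Highest Z is smallest.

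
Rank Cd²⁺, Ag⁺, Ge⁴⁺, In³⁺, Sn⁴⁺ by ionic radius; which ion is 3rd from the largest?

In³⁺

Ge⁴⁺: 28 e⁻, Z=32, Sn⁴⁺: 46 e⁻, Z=50, In³⁺: 46 e⁻, Z=49, Cd²⁺: 46 e⁻, Z=48, Ag⁺: 46 e⁻, Z=47. Ge⁴⁺ < Sn⁴⁺ (same group, period 4 vs 5); Sn⁴⁺ < In³⁺ (isoelectronic, higher Z=50 is smaller); In³⁺ < Cd²⁺ (isoelectronic, higher Z=49 is smaller); Cd²⁺ < Ag⁺ (isoelectronic, higher Z=48 is smaller).
That gives Ge⁴⁺ < Sn⁴⁺ < In³⁺ < Cd²⁺ < Ag⁺. From the largest end, number 3 is In³⁺.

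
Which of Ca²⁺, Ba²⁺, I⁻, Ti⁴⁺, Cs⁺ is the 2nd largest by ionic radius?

Cs⁺

First list Z and electron count for each: Ti⁴⁺ (Z=22, 18 e⁻), Ca²⁺ (Z=20, 18 e⁻), Ba²⁺ (Z=56, 54 e⁻), Cs⁺ (Z=55, 54 e⁻), I⁻ (Z=53, 54 e⁻). Ti⁴⁺ < Ca²⁺ (isoelectronic, higher Z=22 is smaller); Ca²⁺ < Ba²⁺ (same group, period 4 vs 6); Ba²⁺ < Cs⁺ (isoelectronic, higher Z=56 is smaller); Cs⁺ < I⁻ (both 54 e⁻, Z=55>53).
Ordering: Ti⁴⁺ < Ca²⁺ < Ba²⁺ < Cs⁺ < I⁻. The 2nd largest is Cs⁺.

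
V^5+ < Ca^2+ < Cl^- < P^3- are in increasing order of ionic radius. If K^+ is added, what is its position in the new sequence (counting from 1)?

Each ion has 18 electrons. The ranking follows nuclear charge in reverse — greater Z gives a smaller radius. V^5+ (Z=23), Ca^2+ (Z=20), K^+ (Z=19), Cl^- (Z=17), P^3- (Z=15).
Merged order: V^5+ < Ca^2+ < K^+ < Cl^- < P^3- — K^+ is number 3.

3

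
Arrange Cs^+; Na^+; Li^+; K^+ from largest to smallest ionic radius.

Same group, same charge. Going down the group adds an extra shell of electrons, so the ion gets larger: Li^+ is highest in the group and smallest.

Cs^+ > K^+ > Na^+ > Li^+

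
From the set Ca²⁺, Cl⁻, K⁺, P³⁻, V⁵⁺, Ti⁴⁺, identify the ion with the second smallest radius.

Ti⁴⁺

Isoelectronic series (18 e⁻ each). Size is set by nuclear charge: more protons means a smaller ion. V⁵⁺ (Z=23), Ti⁴⁺ (Z=22), Ca²⁺ (Z=20), K⁺ (Z=19), Cl⁻ (Z=17), P³⁻ (Z=15).
That gives V⁵⁺ < Ti⁴⁺ < Ca²⁺ < K⁺ < Cl⁻ < P³⁻. From the smallest end, number 2 is Ti⁴⁺.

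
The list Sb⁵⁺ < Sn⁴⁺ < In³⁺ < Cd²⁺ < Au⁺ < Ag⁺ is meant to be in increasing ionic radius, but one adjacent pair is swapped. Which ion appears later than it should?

Compare adjacent ions: Ag⁺ and Au⁺ are in one column with the same charge; the lighter period-5 ion has one fewer shell and is smaller — yet in this increasing list Au⁺ sits before Ag⁺. Nothing else is reversed, so Ag⁺ should move one place to the left.

Ag⁺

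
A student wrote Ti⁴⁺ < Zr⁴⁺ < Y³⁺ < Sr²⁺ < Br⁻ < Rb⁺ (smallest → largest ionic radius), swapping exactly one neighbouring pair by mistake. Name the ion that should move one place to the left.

Rb⁺

Check each adjacent pair. Br⁻ and Rb⁺ are reversed: they are isoelectronic (36 e⁻) and Rb has more protons than Br (37 vs 35), making Rb⁺ smaller. No other neighbouring pair contradicts the periodic trends, so Rb⁺ is the ion listed too late.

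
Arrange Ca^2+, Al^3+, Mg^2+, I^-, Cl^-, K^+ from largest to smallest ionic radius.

I^- > Cl^- > K^+ > Ca^2+ > Mg^2+ > Al^3+

Work out protons and electrons: Al^3+ has 10 e⁻ (Z=13), Mg^2+ has 10 e⁻ (Z=12), Ca^2+ has 18 e⁻ (Z=20), K^+ has 18 e⁻ (Z=19), Cl^- has 18 e⁻ (Z=17), I^- has 54 e⁻ (Z=53). Al^3+ < Mg^2+ (both 10 e⁻, Z=13>12); Mg^2+ < Ca^2+ (same group, 1 shell fewer); Ca^2+ < K^+ (isoelectronic, higher Z=20 is smaller); K^+ < Cl^- (both 18 e⁻, Z=19>17); Cl^- < I^- (same group, 2 shells fewer).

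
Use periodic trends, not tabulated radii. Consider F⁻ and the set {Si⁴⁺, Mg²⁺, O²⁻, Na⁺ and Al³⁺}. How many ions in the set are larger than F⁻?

1

All of these have 10 electrons (isoelectronic). With the same electron cloud, the ion with the most protons pulls it in tightest. Nuclear charges: Si⁴⁺ (Z=14), Al³⁺ (Z=13), Mg²⁺ (Z=12), Na⁺ (Z=11), F⁻ (Z=9), O²⁻ (Z=8). Highest Z is smallest.
Overall: Si⁴⁺ < Al³⁺ < Mg²⁺ < Na⁺ < F⁻ < O²⁻. F⁻ has 4 below it and 1 above. That's 1.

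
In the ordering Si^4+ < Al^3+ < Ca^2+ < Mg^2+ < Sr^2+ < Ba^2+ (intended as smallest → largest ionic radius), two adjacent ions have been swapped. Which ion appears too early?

Check each adjacent pair. Ca^2+ and Mg^2+ are reversed: both in group 2 with the same charge; Mg^2+ (period 3) has the smaller radius. No other neighbouring pair contradicts the periodic trends, so Ca^2+ is the ion listed too early.

Ca^2+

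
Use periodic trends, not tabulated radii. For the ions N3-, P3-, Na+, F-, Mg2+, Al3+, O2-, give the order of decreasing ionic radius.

P3- > N3- > O2- > F- > Na+ > Mg2+ > Al3+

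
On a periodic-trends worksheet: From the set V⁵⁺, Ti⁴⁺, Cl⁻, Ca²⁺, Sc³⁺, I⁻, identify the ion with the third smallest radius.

Sc³⁺

Electron counts and nuclear charges: V⁵⁺ (Z=23, 18 e⁻), Ti⁴⁺ (Z=22, 18 e⁻), Sc³⁺ (Z=21, 18 e⁻), Ca²⁺ (Z=20, 18 e⁻), Cl⁻ (Z=17, 18 e⁻), I⁻ (Z=53, 54 e⁻). V⁵⁺ < Ti⁴⁺ (isoelectronic, higher Z=23 is smaller); Ti⁴⁺ < Sc³⁺ (both 18 e⁻, Z=22>21); Sc³⁺ < Ca²⁺ (isoelectronic, higher Z=21 is smaller); Ca²⁺ < Cl⁻ (isoelectronic, higher Z=20 is smaller); Cl⁻ < I⁻ (same group, 2 shells fewer).
Full ascending order: V⁵⁺ < Ti⁴⁺ < Sc³⁺ < Ca²⁺ < Cl⁻ < I⁻. Counting from the smallest, position 3 is Sc³⁺.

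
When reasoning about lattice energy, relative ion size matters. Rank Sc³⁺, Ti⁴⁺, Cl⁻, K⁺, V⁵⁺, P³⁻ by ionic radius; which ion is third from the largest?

These species are isoelectronic with 18 electrons. The only difference is the number of protons: V⁵⁺ (Z=23), Ti⁴⁺ (Z=22), Sc³⁺ (Z=21), K⁺ (Z=19), Cl⁻ (Z=17), P³⁻ (Z=15). The strongest nuclear pull (V⁵⁺) gives the smallest ion.
That gives V⁵⁺ < Ti⁴⁺ < Sc³⁺ < K⁺ < Cl⁻ < P³⁻. From the largest end, number 3 is K⁺.

K⁺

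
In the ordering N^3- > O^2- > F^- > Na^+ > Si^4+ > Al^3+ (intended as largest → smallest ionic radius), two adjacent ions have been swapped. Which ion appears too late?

Al^3+

Scanning neighbour by neighbour, only Si^4+/Al^3+ violates a trend: both have 10 electrons but Z(Si)=14 > Z(Al)=13, so Si^4+ should be the smaller of the two. That makes Al^3+ the one sitting a position late relative to where it belongs.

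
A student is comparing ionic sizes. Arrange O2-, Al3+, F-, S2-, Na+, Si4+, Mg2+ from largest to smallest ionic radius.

Si4+ (Z=14, 10 e⁻), Al3+ (Z=13, 10 e⁻), Mg2+ (Z=12, 10 e⁻), Na+ (Z=11, 10 e⁻), F- (Z=9, 10 e⁻), O2- (Z=8, 10 e⁻), S2- (Z=16, 18 e⁻). Si4+ < Al3+ (isoelectronic, higher Z=14 is smaller); Al3+ < Mg2+ (both 10 e⁻, Z=13>12); Mg2+ < Na+ (isoelectronic, higher Z=12 is smaller); Na+ < F- (isoelectronic, higher Z=11 is smaller); F- < O2- (isoelectronic, higher Z=9 is smaller); O2- < S2- (same group, 1 shell fewer).

S2- > O2- > F- > Na+ > Mg2+ > Al3+ > Si4+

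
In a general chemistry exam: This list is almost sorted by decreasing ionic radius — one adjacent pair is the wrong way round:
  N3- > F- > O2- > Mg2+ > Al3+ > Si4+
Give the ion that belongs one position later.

F-

Check each adjacent pair. F- and O2- are reversed: both have 10 electrons but Z(F)=9 > Z(O)=8, so F- should be the smaller of the two. No other neighbouring pair contradicts the periodic trends, so F- is the ion listed too early.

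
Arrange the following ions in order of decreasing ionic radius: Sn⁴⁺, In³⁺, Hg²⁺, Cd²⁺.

Hg²⁺ > Cd²⁺ > In³⁺ > Sn⁴⁺

Electron counts and nuclear charges: Sn⁴⁺ (Z=50, 46 e⁻), In³⁺ (Z=49, 46 e⁻), Cd²⁺ (Z=48, 46 e⁻), Hg²⁺ (Z=80, 78 e⁻). Sn⁴⁺ < In³⁺ (both 46 e⁻, Z=50>49); In³⁺ < Cd²⁺ (both 46 e⁻, Z=49>48); Cd²⁺ < Hg²⁺ (same group, period 5 vs 6).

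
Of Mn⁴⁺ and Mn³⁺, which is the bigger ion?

Same element, different charge: the more highly charged cation has fewer electrons and a greater effective nuclear charge per electron, making Mn⁴⁺ the smallest.

Mn³⁺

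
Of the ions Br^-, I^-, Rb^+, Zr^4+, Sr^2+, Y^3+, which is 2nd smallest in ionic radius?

Y^3+

Work out protons and electrons: Zr^4+ has 36 e⁻ (Z=40), Y^3+ has 36 e⁻ (Z=39), Sr^2+ has 36 e⁻ (Z=38), Rb^+ has 36 e⁻ (Z=37), Br^- has 36 e⁻ (Z=35), I^- has 54 e⁻ (Z=53). Zr^4+ < Y^3+ (both 36 e⁻, Z=40>39); Y^3+ < Sr^2+ (isoelectronic, higher Z=39 is smaller); Sr^2+ < Rb^+ (isoelectronic, higher Z=38 is smaller); Rb^+ < Br^- (both 36 e⁻, Z=37>35); Br^- < I^- (same group, period 4 vs 5).
Ordering: Zr^4+ < Y^3+ < Sr^2+ < Rb^+ < Br^- < I^-. The 2nd smallest is Y^3+.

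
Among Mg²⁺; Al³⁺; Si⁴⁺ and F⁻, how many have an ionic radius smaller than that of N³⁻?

4

Each ion has 10 electrons. The ranking follows nuclear charge in reverse — greater Z gives a smaller radius. Si⁴⁺ (Z=14), Al³⁺ (Z=13), Mg²⁺ (Z=12), F⁻ (Z=9), N³⁻ (Z=7).
Placing each against N³⁻: smaller — Si⁴⁺, Al³⁺, Mg²⁺, F⁻; larger — none. So 4 are smaller.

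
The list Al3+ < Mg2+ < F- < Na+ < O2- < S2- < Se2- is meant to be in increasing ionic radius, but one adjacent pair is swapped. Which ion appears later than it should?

Na+

Compare adjacent ions: both have 10 electrons but Z(Na)=11 > Z(F)=9, so Na+ should be the smaller of the two — yet in this increasing list F- sits before Na+. Nothing else is reversed, so Na+ should move one place to the left.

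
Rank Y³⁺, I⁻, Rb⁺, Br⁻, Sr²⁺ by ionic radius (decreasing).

I⁻ > Br⁻ > Rb⁺ > Sr²⁺ > Y³⁺

First list Z and electron count for each: Y³⁺: 36 e⁻, Z=39, Sr²⁺: 36 e⁻, Z=38, Rb⁺: 36 e⁻, Z=37, Br⁻: 36 e⁻, Z=35, I⁻: 54 e⁻, Z=53. Y³⁺ < Sr²⁺ (isoelectronic, higher Z=39 is smaller); Sr²⁺ < Rb⁺ (both 36 e⁻, Z=38>37); Rb⁺ < Br⁻ (isoelectronic, higher Z=37 is smaller); Br⁻ < I⁻ (same group, 1 shell fewer).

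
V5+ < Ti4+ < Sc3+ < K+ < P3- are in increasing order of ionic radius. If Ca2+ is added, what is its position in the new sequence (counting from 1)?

Isoelectronic series (18 e⁻ each). Size is set by nuclear charge: more protons means a smaller ion. V5+ (Z=23), Ti4+ (Z=22), Sc3+ (Z=21), Ca2+ (Z=20), K+ (Z=19), P3- (Z=15).
The complete sequence is V5+ < Ti4+ < Sc3+ < Ca2+ < K+ < P3-. Ca2+ sits at position 4.

4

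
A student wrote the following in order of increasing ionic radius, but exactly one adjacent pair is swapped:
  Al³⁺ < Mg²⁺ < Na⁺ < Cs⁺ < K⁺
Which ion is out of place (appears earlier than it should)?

Compare adjacent ions: both in group 1 with the same charge; K⁺ (period 4) has the smaller radius — yet in this increasing list Cs⁺ sits before K⁺. Nothing else is reversed, so Cs⁺ should move one place to the right.

Cs⁺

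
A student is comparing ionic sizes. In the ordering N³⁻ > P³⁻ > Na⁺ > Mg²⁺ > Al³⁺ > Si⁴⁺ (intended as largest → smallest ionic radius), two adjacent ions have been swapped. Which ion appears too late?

Scanning neighbour by neighbour, only N³⁻/P³⁻ violates a trend: N³⁻ and P³⁻ are in one column with the same charge; the lighter period-2 ion has one fewer shell and is smaller. That makes P³⁻ the one sitting a position late relative to where it belongs.

P³⁻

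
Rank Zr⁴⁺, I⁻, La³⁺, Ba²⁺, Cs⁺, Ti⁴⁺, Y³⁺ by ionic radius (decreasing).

Work out protons and electrons: Ti⁴⁺ has 18 e⁻ (Z=22), Zr⁴⁺ has 36 e⁻ (Z=40), Y³⁺ has 36 e⁻ (Z=39), La³⁺ has 54 e⁻ (Z=57), Ba²⁺ has 54 e⁻ (Z=56), Cs⁺ has 54 e⁻ (Z=55), I⁻ has 54 e⁻ (Z=53). Ti⁴⁺ < Zr⁴⁺ (same group, period 4 vs 5); Zr⁴⁺ < Y³⁺ (both 36 e⁻, Z=40>39); Y³⁺ < La³⁺ (same group, period 5 vs 6); La³⁺ < Ba²⁺ (isoelectronic, higher Z=57 is smaller); Ba²⁺ < Cs⁺ (isoelectronic, higher Z=56 is smaller); Cs⁺ < I⁻ (both 54 e⁻, Z=55>53).

I⁻ > Cs⁺ > Ba²⁺ > La³⁺ > Y³⁺ > Zr⁴⁺ > Ti⁴⁺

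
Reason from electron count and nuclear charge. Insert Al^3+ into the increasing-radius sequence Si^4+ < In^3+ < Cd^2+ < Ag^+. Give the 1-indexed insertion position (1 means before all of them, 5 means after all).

Tabulating Z and e⁻: Si^4+ (Z=14, 10 e⁻), Al^3+ (Z=13, 10 e⁻), In^3+ (Z=49, 46 e⁻), Cd^2+ (Z=48, 46 e⁻), Ag^+ (Z=47, 46 e⁻). Si^4+ < Al^3+ (isoelectronic, higher Z=14 is smaller); Al^3+ < In^3+ (same group, 2 shells fewer); In^3+ < Cd^2+ (isoelectronic, higher Z=49 is smaller); Cd^2+ < Ag^+ (both 46 e⁻, Z=48>47).
With Al^3+ included the full order is Si^4+ < Al^3+ < In^3+ < Cd^2+ < Ag^+, so it takes position 2.

2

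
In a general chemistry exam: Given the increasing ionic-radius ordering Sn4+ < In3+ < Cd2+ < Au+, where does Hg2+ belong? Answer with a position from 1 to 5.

Work out protons and electrons: Sn4+ (Z=50, 46 e⁻), In3+ (Z=49, 46 e⁻), Cd2+ (Z=48, 46 e⁻), Hg2+ (Z=80, 78 e⁻), Au+ (Z=79, 78 e⁻). Sn4+ < In3+ (isoelectronic, higher Z=50 is smaller); In3+ < Cd2+ (isoelectronic, higher Z=49 is smaller); Cd2+ < Hg2+ (same group, 1 shell fewer); Hg2+ < Au+ (isoelectronic, higher Z=80 is smaller).
Merged order: Sn4+ < In3+ < Cd2+ < Hg2+ < Au+ — Hg2+ is number 4.

4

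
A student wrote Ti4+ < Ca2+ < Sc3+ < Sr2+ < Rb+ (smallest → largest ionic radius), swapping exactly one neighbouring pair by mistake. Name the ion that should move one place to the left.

Sc3+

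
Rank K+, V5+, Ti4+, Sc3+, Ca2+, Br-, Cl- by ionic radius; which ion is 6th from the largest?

Ti4+

Electron counts and nuclear charges: V5+ has 18 e⁻ (Z=23), Ti4+ has 18 e⁻ (Z=22), Sc3+ has 18 e⁻ (Z=21), Ca2+ has 18 e⁻ (Z=20), K+ has 18 e⁻ (Z=19), Cl- has 18 e⁻ (Z=17), Br- has 36 e⁻ (Z=35). V5+ < Ti4+ (both 18 e⁻, Z=23>22); Ti4+ < Sc3+ (both 18 e⁻, Z=22>21); Sc3+ < Ca2+ (isoelectronic, higher Z=21 is smaller); Ca2+ < K+ (isoelectronic, higher Z=20 is smaller); K+ < Cl- (isoelectronic, higher Z=19 is smaller); Cl- < Br- (same group, 1 shell fewer).
So the order is V5+ < Ti4+ < Sc3+ < Ca2+ < K+ < Cl- < Br-; the 6th-largest ion is Ti4+.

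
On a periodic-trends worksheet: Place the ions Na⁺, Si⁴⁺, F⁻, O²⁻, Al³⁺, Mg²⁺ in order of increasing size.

Si⁴⁺ < Al³⁺ < Mg²⁺ < Na⁺ < F⁻ < O²⁻

These species are isoelectronic with 10 electrons. The only difference is the number of protons: Si⁴⁺ (Z=14), Al³⁺ (Z=13), Mg²⁺ (Z=12), Na⁺ (Z=11), F⁻ (Z=9), O²⁻ (Z=8). The strongest nuclear pull (Si⁴⁺) gives the smallest ion.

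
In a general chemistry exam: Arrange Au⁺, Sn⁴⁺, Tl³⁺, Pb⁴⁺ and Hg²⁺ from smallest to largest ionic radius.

Sn⁴⁺ < Pb⁴⁺ < Tl³⁺ < Hg²⁺ < Au⁺

Electron counts and nuclear charges: Sn⁴⁺ has 46 e⁻ (Z=50), Pb⁴⁺ has 78 e⁻ (Z=82), Tl³⁺ has 78 e⁻ (Z=81), Hg²⁺ has 78 e⁻ (Z=80), Au⁺ has 78 e⁻ (Z=79). Sn⁴⁺ < Pb⁴⁺ (same group, 1 shell fewer); Pb⁴⁺ < Tl³⁺ (both 78 e⁻, Z=82>81); Tl³⁺ < Hg²⁺ (isoelectronic, higher Z=81 is smaller); Hg²⁺ < Au⁺ (isoelectronic, higher Z=80 is smaller).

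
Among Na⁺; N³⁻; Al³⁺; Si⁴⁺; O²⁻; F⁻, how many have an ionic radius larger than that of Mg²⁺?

These species are isoelectronic with 10 electrons. The only difference is the number of protons: Si⁴⁺ (Z=14), Al³⁺ (Z=13), Mg²⁺ (Z=12), Na⁺ (Z=11), F⁻ (Z=9), O²⁻ (Z=8), N³⁻ (Z=7). The strongest nuclear pull (Si⁴⁺) gives the smallest ion.
Overall: Si⁴⁺ < Al³⁺ < Mg²⁺ < Na⁺ < F⁻ < O²⁻ < N³⁻. Mg²⁺ has 2 below it and 4 above. So 4 are larger.

4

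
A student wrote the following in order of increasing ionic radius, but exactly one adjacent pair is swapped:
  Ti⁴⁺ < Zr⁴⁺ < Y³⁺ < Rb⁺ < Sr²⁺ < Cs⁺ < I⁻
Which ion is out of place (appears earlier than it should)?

Scanning neighbour by neighbour, only Rb⁺/Sr²⁺ violates a trend: both have 36 electrons but Z(Sr)=38 > Z(Rb)=37, so Sr²⁺ should be the smaller of the two. That makes Rb⁺ the one sitting a position early relative to where it belongs.

Rb⁺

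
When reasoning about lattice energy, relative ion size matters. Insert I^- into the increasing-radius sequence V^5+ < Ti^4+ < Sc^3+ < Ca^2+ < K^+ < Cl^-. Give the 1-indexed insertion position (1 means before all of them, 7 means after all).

7

Work out protons and electrons: V^5+ (Z=23, 18 e⁻), Ti^4+ (Z=22, 18 e⁻), Sc^3+ (Z=21, 18 e⁻), Ca^2+ (Z=20, 18 e⁻), K^+ (Z=19, 18 e⁻), Cl^- (Z=17, 18 e⁻), I^- (Z=53, 54 e⁻). V^5+ < Ti^4+ (isoelectronic, higher Z=23 is smaller); Ti^4+ < Sc^3+ (both 18 e⁻, Z=22>21); Sc^3+ < Ca^2+ (isoelectronic, higher Z=21 is smaller); Ca^2+ < K^+ (both 18 e⁻, Z=20>19); K^+ < Cl^- (both 18 e⁻, Z=19>17); Cl^- < I^- (same group, 2 shells fewer).
With I^- included the full order is V^5+ < Ti^4+ < Sc^3+ < Ca^2+ < K^+ < Cl^- < I^-, so it takes position 7.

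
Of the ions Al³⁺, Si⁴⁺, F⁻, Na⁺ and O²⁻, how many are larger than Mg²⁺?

3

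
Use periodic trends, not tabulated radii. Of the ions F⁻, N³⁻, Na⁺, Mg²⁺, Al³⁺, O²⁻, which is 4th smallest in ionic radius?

F⁻

All of these have 10 electrons (isoelectronic). With the same electron cloud, the ion with the most protons pulls it in tightest. Nuclear charges: Al³⁺ (Z=13), Mg²⁺ (Z=12), Na⁺ (Z=11), F⁻ (Z=9), O²⁻ (Z=8), N³⁻ (Z=7). Highest Z is smallest.
So the order is Al³⁺ < Mg²⁺ < Na⁺ < F⁻ < O²⁻ < N³⁻; the 4th-smallest ion is F⁻.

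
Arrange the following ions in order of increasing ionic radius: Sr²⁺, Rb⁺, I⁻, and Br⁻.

Sr²⁺ < Rb⁺ < Br⁻ < I⁻

Work out protons and electrons: Sr²⁺: 36 e⁻, Z=38, Rb⁺: 36 e⁻, Z=37, Br⁻: 36 e⁻, Z=35, I⁻: 54 e⁻, Z=53. Sr²⁺ < Rb⁺ (both 36 e⁻, Z=38>37); Rb⁺ < Br⁻ (isoelectronic, higher Z=37 is smaller); Br⁻ < I⁻ (same group, 1 shell fewer).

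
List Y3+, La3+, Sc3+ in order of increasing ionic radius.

All are in the same group with charge +3. Radius grows down the group as n (the outermost shell) increases.

Sc3+ < Y3+ < La3+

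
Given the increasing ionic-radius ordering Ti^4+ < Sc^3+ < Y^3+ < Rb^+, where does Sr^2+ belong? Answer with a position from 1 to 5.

4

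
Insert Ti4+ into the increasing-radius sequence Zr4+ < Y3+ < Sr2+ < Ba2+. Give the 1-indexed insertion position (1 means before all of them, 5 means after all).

1

Work out protons and electrons: Ti4+ (Z=22, 18 e⁻), Zr4+ (Z=40, 36 e⁻), Y3+ (Z=39, 36 e⁻), Sr2+ (Z=38, 36 e⁻), Ba2+ (Z=56, 54 e⁻). Ti4+ < Zr4+ (same group, period 4 vs 5); Zr4+ < Y3+ (isoelectronic, higher Z=40 is smaller); Y3+ < Sr2+ (both 36 e⁻, Z=39>38); Sr2+ < Ba2+ (same group, period 5 vs 6).
With Ti4+ included the full order is Ti4+ < Zr4+ < Y3+ < Sr2+ < Ba2+, so it takes position 1.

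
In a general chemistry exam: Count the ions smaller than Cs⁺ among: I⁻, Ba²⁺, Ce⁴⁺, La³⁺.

3

All of these have 54 electrons (isoelectronic). With the same electron cloud, the ion with the most protons pulls it in tightest. Nuclear charges: Ce⁴⁺ (Z=58), La³⁺ (Z=57), Ba²⁺ (Z=56), Cs⁺ (Z=55), I⁻ (Z=53). Highest Z is smallest.
Overall: Ce⁴⁺ < La³⁺ < Ba²⁺ < Cs⁺ < I⁻. Cs⁺ has 3 below it and 1 above. Count: 3.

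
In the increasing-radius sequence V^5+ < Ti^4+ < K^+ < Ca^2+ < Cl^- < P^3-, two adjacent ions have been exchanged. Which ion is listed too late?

Ca^2+

Compare adjacent ions: Ca^2+ and K^+ share 18 electrons; the higher nuclear charge on Ca (Z=20) contracts it more, so Ca^2+ < K^+ — yet in this increasing list K^+ sits before Ca^2+. Nothing else is reversed, so Ca^2+ should move one place to the left.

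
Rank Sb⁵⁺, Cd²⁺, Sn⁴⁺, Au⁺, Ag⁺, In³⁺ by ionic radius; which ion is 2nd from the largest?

Ag⁺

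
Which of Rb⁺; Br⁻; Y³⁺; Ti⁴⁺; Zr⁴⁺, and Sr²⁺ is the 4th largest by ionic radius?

Y³⁺

Electron counts and nuclear charges: Ti⁴⁺: 18 e⁻, Z=22, Zr⁴⁺: 36 e⁻, Z=40, Y³⁺: 36 e⁻, Z=39, Sr²⁺: 36 e⁻, Z=38, Rb⁺: 36 e⁻, Z=37, Br⁻: 36 e⁻, Z=35. Ti⁴⁺ < Zr⁴⁺ (same group, 1 shell fewer); Zr⁴⁺ < Y³⁺ (isoelectronic, higher Z=40 is smaller); Y³⁺ < Sr²⁺ (isoelectronic, higher Z=39 is smaller); Sr²⁺ < Rb⁺ (both 36 e⁻, Z=38>37); Rb⁺ < Br⁻ (both 36 e⁻, Z=37>35).
That gives Ti⁴⁺ < Zr⁴⁺ < Y³⁺ < Sr²⁺ < Rb⁺ < Br⁻. From the largest end, number 4 is Y³⁺.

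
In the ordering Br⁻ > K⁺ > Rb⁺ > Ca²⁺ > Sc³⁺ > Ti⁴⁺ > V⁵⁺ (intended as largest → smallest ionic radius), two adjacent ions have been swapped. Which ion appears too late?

Compare adjacent ions: same group and charge — period 4 sits above period 5, so K⁺ is smaller — yet in this decreasing list K⁺ sits before Rb⁺. Nothing else is reversed, so Rb⁺ should move one place to the left.

Rb⁺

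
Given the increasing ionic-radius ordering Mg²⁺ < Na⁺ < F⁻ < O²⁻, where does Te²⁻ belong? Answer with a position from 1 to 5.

Electron counts and nuclear charges: Mg²⁺: 10 e⁻, Z=12, Na⁺: 10 e⁻, Z=11, F⁻: 10 e⁻, Z=9, O²⁻: 10 e⁻, Z=8, Te²⁻: 54 e⁻, Z=52. Mg²⁺ < Na⁺ (both 10 e⁻, Z=12>11); Na⁺ < F⁻ (both 10 e⁻, Z=11>9); F⁻ < O²⁻ (isoelectronic, higher Z=9 is smaller); O²⁻ < Te²⁻ (same group, period 2 vs 5).
Putting Te²⁻ in gives Mg²⁺ < Na⁺ < F⁻ < O²⁻ < Te²⁻; it lands at slot 5.

5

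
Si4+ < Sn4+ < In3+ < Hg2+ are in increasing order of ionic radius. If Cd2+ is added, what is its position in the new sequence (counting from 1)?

Tabulating Z and e⁻: Si4+ has 10 e⁻ (Z=14), Sn4+ has 46 e⁻ (Z=50), In3+ has 46 e⁻ (Z=49), Cd2+ has 46 e⁻ (Z=48), Hg2+ has 78 e⁻ (Z=80). Si4+ < Sn4+ (same group, period 3 vs 5); Sn4+ < In3+ (both 46 e⁻, Z=50>49); In3+ < Cd2+ (both 46 e⁻, Z=49>48); Cd2+ < Hg2+ (same group, period 5 vs 6).
Merged order: Si4+ < Sn4+ < In3+ < Cd2+ < Hg2+ — Cd2+ is number 4.

4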